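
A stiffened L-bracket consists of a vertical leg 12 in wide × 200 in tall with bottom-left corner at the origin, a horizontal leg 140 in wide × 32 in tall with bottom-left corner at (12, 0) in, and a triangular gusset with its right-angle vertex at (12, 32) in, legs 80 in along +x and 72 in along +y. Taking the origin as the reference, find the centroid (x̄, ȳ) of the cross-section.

Part | A | x̄ᵢ | ȳᵢ | A·x̄ᵢ | A·ȳᵢ
vertical leg | 2400.00 | 6.00 | 100.00 | 14400.00 | 240000.00
horizontal leg | 4480.00 | 82.00 | 16.00 | 367360.00 | 71680.00
gusset | 2880.00 | 38.67 | 56.00 | 111360.00 | 161280.00
Σ | 9760.00 |  |  | 493120.00 | 472960.00
x̄ = 493120.00 / 9760.00 = 50.52 in
ȳ = 472960.00 / 9760.00 = 48.46 in

x̄ = 50.52 in, ȳ = 48.46 in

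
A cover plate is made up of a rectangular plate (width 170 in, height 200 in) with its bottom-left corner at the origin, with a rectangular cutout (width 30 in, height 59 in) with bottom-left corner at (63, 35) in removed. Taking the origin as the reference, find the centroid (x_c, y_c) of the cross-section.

x_c = 85.38 in, y_c = 101.95 in

plate: A = 170 × 200 = 34000.00, centroid at (85.00, 100.00).
hole: A = −(30 × 59) = -1770.00, centroid at (78.00, 64.50).
ΣA = 32230.00 in²
ΣAx_c = (34000.00)(85.00) + (-1770.00)(78.00) = 2751940.00 in³
ΣAy_c = (34000.00)(100.00) + (-1770.00)(64.50) = 3285835.00 in³
x_c = 2751940.00 / 32230.00 = 85.38 in
y_c = 3285835.00 / 32230.00 = 101.95 in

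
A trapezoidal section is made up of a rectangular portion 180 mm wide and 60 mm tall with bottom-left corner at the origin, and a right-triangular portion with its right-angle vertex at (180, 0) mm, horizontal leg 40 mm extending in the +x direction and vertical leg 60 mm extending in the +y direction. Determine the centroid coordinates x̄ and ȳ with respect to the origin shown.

x̄ = 100.33 mm, ȳ = 29.00 mm

rectangular portion: A = 180 × 60 = 10800.00, centroid at (90.00, 30.00).
triangular portion: A = ½·40·60 = 1200.00, centroid at (193.33, 20.00).
ΣA = 12000.00 mm², ΣAx̄ = 1204000.00 mm³, ΣAȳ = 348000.00 mm³.
x̄ = 1204000.00/12000.00 = 100.33 mm; ȳ = 348000.00/12000.00 = 29.00 mm.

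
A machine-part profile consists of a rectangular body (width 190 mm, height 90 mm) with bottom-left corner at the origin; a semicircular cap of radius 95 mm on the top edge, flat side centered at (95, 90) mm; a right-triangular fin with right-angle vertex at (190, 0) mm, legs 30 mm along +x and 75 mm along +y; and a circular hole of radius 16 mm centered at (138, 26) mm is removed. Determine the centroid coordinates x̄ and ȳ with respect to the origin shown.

x̄ = 97.64 mm, ȳ = 83.05 mm

rectangular body: A = 190 × 90 = 17100.00, centroid at (95.00, 45.00).
semicircular top: A = ½π·95² = 14176.44, centroid at (95.00, 130.32).
triangular fin: A = ½·30·75 = 1125.00, centroid at (200.00, 25.00).
hole: A = −π·16² = -804.25, centroid at (138.00, 26.00).
ΣA = 31597.19 mm²
ΣAx̄ = (17100.00)(95.00) + (14176.44)(95.00) + (1125.00)(200.00) + (-804.25)(138.00) = 3085275.32 mm³
ΣAȳ = (17100.00)(45.00) + (14176.44)(130.32) + (1125.00)(25.00) + (-804.25)(26.00) = 2624177.21 mm³
x̄ = 3085275.32 / 31597.19 = 97.64 mm
ȳ = 2624177.21 / 31597.19 = 83.05 mm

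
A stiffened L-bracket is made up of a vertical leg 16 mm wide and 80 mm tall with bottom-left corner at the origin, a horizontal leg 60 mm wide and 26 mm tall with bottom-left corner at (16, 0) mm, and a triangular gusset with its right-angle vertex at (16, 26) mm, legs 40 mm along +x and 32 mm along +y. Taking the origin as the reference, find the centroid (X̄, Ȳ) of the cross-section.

vertical leg: A = 16 × 80 = 1280.00, centroid at (8.00, 40.00).
horizontal leg: A = 60 × 26 = 1560.00, centroid at (46.00, 13.00).
gusset: A = ½·40·32 = 640.00, centroid at (29.33, 36.67).
ΣA = 3480.00 mm², ΣAX̄ = 100773.33 mm³, ΣAȲ = 94946.67 mm³.
X̄ = 100773.33/3480.00 = 28.96 mm; Ȳ = 94946.67/3480.00 = 27.28 mm.

X̄ = 28.96 mm, Ȳ = 27.28 mm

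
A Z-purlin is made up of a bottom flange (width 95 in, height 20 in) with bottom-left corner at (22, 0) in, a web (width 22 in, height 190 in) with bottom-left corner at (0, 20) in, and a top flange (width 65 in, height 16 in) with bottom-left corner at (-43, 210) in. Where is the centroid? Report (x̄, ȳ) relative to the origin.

Part | A | x̄ᵢ | ȳᵢ | A·x̄ᵢ | A·ȳᵢ
bottom flange | 1900.00 | 69.50 | 10.00 | 132050.00 | 19000.00
web | 4180.00 | 11.00 | 115.00 | 45980.00 | 480700.00
top flange | 1040.00 | -10.50 | 218.00 | -10920.00 | 226720.00
Σ | 7120.00 |  |  | 167110.00 | 726420.00
x̄ = 167110.00 / 7120.00 = 23.47 in
ȳ = 726420.00 / 7120.00 = 102.03 in

x̄ = 23.47 in, ȳ = 102.03 in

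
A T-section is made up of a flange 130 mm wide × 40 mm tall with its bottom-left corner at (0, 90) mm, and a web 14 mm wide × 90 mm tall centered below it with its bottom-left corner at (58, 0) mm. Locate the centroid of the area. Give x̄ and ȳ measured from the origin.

web: A = 14 × 90 = 1260.00, centroid at (65.00, 45.00).
flange: A = 130 × 40 = 5200.00, centroid at (65.00, 110.00).
ΣA = 6460.00 mm²
ΣAx̄ = (1260.00)(65.00) + (5200.00)(65.00) = 419900.00 mm³
ΣAȳ = (1260.00)(45.00) + (5200.00)(110.00) = 628700.00 mm³
x̄ = 419900.00 / 6460.00 = 65.00 mm
ȳ = 628700.00 / 6460.00 = 97.32 mm

x̄ = 65.00 mm, ȳ = 97.32 mm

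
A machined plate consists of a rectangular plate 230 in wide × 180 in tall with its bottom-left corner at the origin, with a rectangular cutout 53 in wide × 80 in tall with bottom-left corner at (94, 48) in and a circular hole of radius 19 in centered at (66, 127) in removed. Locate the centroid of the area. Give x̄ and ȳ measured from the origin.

plate: A = 230 × 180 = 41400.00, centroid at (115.00, 90.00).
hole 1: A = −(53 × 80) = -4240.00, centroid at (120.50, 88.00).
hole 2: A = −π·19² = -1134.11, centroid at (66.00, 127.00).
ΣA = 36025.89 in²
ΣAx̄ = (41400.00)(115.00) + (-4240.00)(120.50) + (-1134.11)(66.00) = 4175228.41 in³
ΣAȳ = (41400.00)(90.00) + (-4240.00)(88.00) + (-1134.11)(127.00) = 3208847.40 in³
x̄ = 4175228.41 / 36025.89 = 115.90 in
ȳ = 3208847.40 / 36025.89 = 89.07 in

x̄ = 115.90 in, ȳ = 89.07 in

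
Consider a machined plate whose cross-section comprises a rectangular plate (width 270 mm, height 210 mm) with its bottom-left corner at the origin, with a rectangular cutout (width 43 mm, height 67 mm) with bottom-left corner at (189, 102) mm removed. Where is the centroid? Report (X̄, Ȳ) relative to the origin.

X̄ = 130.96 mm, Ȳ = 103.37 mm

Part | A | x̄ᵢ | ȳᵢ | A·x̄ᵢ | A·ȳᵢ
plate | 56700.00 | 135.00 | 105.00 | 7654500.00 | 5953500.00
hole | -2881.00 | 210.50 | 135.50 | -606450.50 | -390375.50
Σ | 53819.00 |  |  | 7048049.50 | 5563124.50
X̄ = 7048049.50 / 53819.00 = 130.96 mm
Ȳ = 5563124.50 / 53819.00 = 103.37 mm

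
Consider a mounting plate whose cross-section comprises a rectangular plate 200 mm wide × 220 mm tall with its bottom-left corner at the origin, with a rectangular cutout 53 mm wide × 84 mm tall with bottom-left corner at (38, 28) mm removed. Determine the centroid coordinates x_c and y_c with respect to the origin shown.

x_c = 104.00 mm, y_c = 114.50 mm

Part | A | x̄ᵢ | ȳᵢ | A·x̄ᵢ | A·ȳᵢ
plate | 44000.00 | 100.00 | 110.00 | 4400000.00 | 4840000.00
hole | -4452.00 | 64.50 | 70.00 | -287154.00 | -311640.00
Σ | 39548.00 |  |  | 4112846.00 | 4528360.00
x_c = 4112846.00 / 39548.00 = 104.00 mm
y_c = 4528360.00 / 39548.00 = 114.50 mm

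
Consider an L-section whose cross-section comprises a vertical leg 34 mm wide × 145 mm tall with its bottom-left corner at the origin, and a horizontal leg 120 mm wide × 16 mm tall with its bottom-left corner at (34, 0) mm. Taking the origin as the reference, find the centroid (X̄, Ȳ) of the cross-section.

X̄ = 38.58 mm, Ȳ = 54.42 mm

Part | A | x̄ᵢ | ȳᵢ | A·x̄ᵢ | A·ȳᵢ
vertical leg | 4930.00 | 17.00 | 72.50 | 83810.00 | 357425.00
horizontal leg | 1920.00 | 94.00 | 8.00 | 180480.00 | 15360.00
Σ | 6850.00 |  |  | 264290.00 | 372785.00
X̄ = 264290.00 / 6850.00 = 38.58 mm
Ȳ = 372785.00 / 6850.00 = 54.42 mm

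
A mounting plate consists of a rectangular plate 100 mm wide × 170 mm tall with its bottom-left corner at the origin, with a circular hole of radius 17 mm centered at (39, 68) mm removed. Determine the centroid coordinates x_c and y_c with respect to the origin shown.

x_c = 50.62 mm, y_c = 85.96 mm

Part | A | x̄ᵢ | ȳᵢ | A·x̄ᵢ | A·ȳᵢ
plate | 17000.00 | 50.00 | 85.00 | 850000.00 | 1445000.00
hole | -907.92 | 39.00 | 68.00 | -35408.89 | -61738.58
Σ | 16092.08 |  |  | 814591.11 | 1383261.42
x_c = 814591.11 / 16092.08 = 50.62 mm
y_c = 1383261.42 / 16092.08 = 85.96 mm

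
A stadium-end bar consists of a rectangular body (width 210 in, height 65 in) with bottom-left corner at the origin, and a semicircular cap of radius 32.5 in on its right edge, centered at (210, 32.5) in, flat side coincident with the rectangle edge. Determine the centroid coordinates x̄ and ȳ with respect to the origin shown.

Part | A | x̄ᵢ | ȳᵢ | A·x̄ᵢ | A·ȳᵢ
rectangular body | 13650.00 | 105.00 | 32.50 | 1433250.00 | 443625.00
semicircular end | 1659.15 | 223.79 | 32.50 | 371307.68 | 53922.49
Σ | 15309.15 |  |  | 1804557.68 | 497547.49
x̄ = 1804557.68 / 15309.15 = 117.87 in
ȳ = 497547.49 / 15309.15 = 32.50 in

x̄ = 117.87 in, ȳ = 32.50 in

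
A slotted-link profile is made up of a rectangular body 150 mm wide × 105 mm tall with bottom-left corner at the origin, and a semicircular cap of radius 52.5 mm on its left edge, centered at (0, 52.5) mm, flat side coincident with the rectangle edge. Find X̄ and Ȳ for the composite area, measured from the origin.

rectangular body: A = 150 × 105 = 15750.00, centroid at (75.00, 52.50).
semicircular end: A = ½π·52.5² = 4329.51, centroid at (-22.28, 52.50).
ΣA = 20079.51 mm², ΣAX̄ = 1084781.25 mm³, ΣAȲ = 1054174.14 mm³.
X̄ = 1084781.25/20079.51 = 54.02 mm; Ȳ = 1054174.14/20079.51 = 52.50 mm.

X̄ = 54.02 mm, Ȳ = 52.50 mm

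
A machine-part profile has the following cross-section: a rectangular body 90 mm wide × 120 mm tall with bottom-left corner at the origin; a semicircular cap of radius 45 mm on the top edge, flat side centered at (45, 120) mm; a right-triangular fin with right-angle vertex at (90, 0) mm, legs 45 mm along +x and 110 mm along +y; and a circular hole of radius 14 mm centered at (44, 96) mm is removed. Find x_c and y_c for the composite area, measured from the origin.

rectangular body: A = 90 × 120 = 10800.00, centroid at (45.00, 60.00).
semicircular top: A = ½π·45² = 3180.86, centroid at (45.00, 139.10).
triangular fin: A = ½·45·110 = 2475.00, centroid at (105.00, 36.67).
hole: A = −π·14² = -615.75, centroid at (44.00, 96.00).
ΣA = 15840.11 mm²
ΣAx_c = (10800.00)(45.00) + (3180.86)(45.00) + (2475.00)(105.00) + (-615.75)(44.00) = 861920.72 mm³
ΣAy_c = (10800.00)(60.00) + (3180.86)(139.10) + (2475.00)(36.67) + (-615.75)(96.00) = 1122091.30 mm³
x_c = 861920.72 / 15840.11 = 54.41 mm
y_c = 1122091.30 / 15840.11 = 70.84 mm

x_c = 54.41 mm, y_c = 70.84 mm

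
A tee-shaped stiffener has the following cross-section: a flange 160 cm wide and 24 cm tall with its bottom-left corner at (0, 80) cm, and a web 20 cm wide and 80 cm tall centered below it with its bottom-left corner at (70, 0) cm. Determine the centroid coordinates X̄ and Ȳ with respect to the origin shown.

web: A = 20 × 80 = 1600.00, centroid at (80.00, 40.00).
flange: A = 160 × 24 = 3840.00, centroid at (80.00, 92.00).
ΣA = 5440.00 cm², ΣAX̄ = 435200.00 cm³, ΣAȲ = 417280.00 cm³.
X̄ = 435200.00/5440.00 = 80.00 cm; Ȳ = 417280.00/5440.00 = 76.71 cm.

X̄ = 80.00 cm, Ȳ = 76.71 cm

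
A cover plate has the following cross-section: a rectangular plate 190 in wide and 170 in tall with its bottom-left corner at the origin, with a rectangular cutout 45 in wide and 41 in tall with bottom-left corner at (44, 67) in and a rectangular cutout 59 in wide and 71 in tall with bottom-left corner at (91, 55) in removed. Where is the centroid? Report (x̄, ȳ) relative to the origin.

Part | A | x̄ᵢ | ȳᵢ | A·x̄ᵢ | A·ȳᵢ
plate | 32300.00 | 95.00 | 85.00 | 3068500.00 | 2745500.00
hole 1 | -1845.00 | 66.50 | 87.50 | -122692.50 | -161437.50
hole 2 | -4189.00 | 120.50 | 90.50 | -504774.50 | -379104.50
Σ | 26266.00 |  |  | 2441033.00 | 2204958.00
x̄ = 2441033.00 / 26266.00 = 92.94 in
ȳ = 2204958.00 / 26266.00 = 83.95 in

x̄ = 92.94 in, ȳ = 83.95 in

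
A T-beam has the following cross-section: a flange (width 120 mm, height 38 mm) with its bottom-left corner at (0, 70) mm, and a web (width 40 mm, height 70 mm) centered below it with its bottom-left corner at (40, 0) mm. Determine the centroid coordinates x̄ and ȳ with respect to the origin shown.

Part | A | x̄ᵢ | ȳᵢ | A·x̄ᵢ | A·ȳᵢ
web | 2800.00 | 60.00 | 35.00 | 168000.00 | 98000.00
flange | 4560.00 | 60.00 | 89.00 | 273600.00 | 405840.00
Σ | 7360.00 |  |  | 441600.00 | 503840.00
x̄ = 441600.00 / 7360.00 = 60.00 mm
ȳ = 503840.00 / 7360.00 = 68.46 mm

x̄ = 60.00 mm, ȳ = 68.46 mm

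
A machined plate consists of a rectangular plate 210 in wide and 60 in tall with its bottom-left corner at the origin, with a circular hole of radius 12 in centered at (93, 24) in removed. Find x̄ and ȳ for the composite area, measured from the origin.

plate: A = 210 × 60 = 12600.00, centroid at (105.00, 30.00).
hole: A = −π·12² = -452.39, centroid at (93.00, 24.00).
ΣA = 12147.61 in², ΣAx̄ = 1280927.79 in³, ΣAȳ = 367142.66 in³.
x̄ = 1280927.79/12147.61 = 105.45 in; ȳ = 367142.66/12147.61 = 30.22 in.

x̄ = 105.45 in, ȳ = 30.22 in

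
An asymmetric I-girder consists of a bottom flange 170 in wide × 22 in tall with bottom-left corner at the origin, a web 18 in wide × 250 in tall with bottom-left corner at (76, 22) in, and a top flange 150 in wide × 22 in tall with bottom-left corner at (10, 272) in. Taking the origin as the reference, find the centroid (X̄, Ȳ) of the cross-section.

X̄ = 85.00 in, Ȳ = 141.81 in

Part | A | x̄ᵢ | ȳᵢ | A·x̄ᵢ | A·ȳᵢ
bottom flange | 3740.00 | 85.00 | 11.00 | 317900.00 | 41140.00
web | 4500.00 | 85.00 | 147.00 | 382500.00 | 661500.00
top flange | 3300.00 | 85.00 | 283.00 | 280500.00 | 933900.00
Σ | 11540.00 |  |  | 980900.00 | 1636540.00
X̄ = 980900.00 / 11540.00 = 85.00 in
Ȳ = 1636540.00 / 11540.00 = 141.81 in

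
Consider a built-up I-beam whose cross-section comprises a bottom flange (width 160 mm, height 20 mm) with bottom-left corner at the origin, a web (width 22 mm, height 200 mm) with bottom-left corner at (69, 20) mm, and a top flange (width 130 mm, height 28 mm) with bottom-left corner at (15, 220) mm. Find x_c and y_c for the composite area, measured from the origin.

x_c = 80.00 mm, y_c = 125.60 mm

Part | A | x̄ᵢ | ȳᵢ | A·x̄ᵢ | A·ȳᵢ
bottom flange | 3200.00 | 80.00 | 10.00 | 256000.00 | 32000.00
web | 4400.00 | 80.00 | 120.00 | 352000.00 | 528000.00
top flange | 3640.00 | 80.00 | 234.00 | 291200.00 | 851760.00
Σ | 11240.00 |  |  | 899200.00 | 1411760.00
x_c = 899200.00 / 11240.00 = 80.00 mm
y_c = 1411760.00 / 11240.00 = 125.60 mm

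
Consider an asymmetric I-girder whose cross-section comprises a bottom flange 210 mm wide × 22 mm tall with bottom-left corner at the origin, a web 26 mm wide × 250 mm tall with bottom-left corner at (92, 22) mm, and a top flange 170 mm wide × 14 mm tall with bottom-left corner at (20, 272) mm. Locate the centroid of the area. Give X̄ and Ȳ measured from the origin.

X̄ = 105.00 mm, Ȳ = 123.73 mm

Part | A | x̄ᵢ | ȳᵢ | A·x̄ᵢ | A·ȳᵢ
bottom flange | 4620.00 | 105.00 | 11.00 | 485100.00 | 50820.00
web | 6500.00 | 105.00 | 147.00 | 682500.00 | 955500.00
top flange | 2380.00 | 105.00 | 279.00 | 249900.00 | 664020.00
Σ | 13500.00 |  |  | 1417500.00 | 1670340.00
X̄ = 1417500.00 / 13500.00 = 105.00 mm
Ȳ = 1670340.00 / 13500.00 = 123.73 mm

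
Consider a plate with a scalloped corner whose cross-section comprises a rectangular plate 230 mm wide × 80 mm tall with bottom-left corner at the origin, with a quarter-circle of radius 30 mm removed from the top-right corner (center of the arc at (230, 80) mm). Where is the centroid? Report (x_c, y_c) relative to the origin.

Part | A | x̄ᵢ | ȳᵢ | A·x̄ᵢ | A·ȳᵢ
plate | 18400.00 | 115.00 | 40.00 | 2116000.00 | 736000.00
removed quarter-circle | -706.86 | 217.27 | 67.27 | -153577.42 | -47548.67
Σ | 17693.14 |  |  | 1962422.58 | 688451.33
x_c = 1962422.58 / 17693.14 = 110.91 mm
y_c = 688451.33 / 17693.14 = 38.91 mm

x_c = 110.91 mm, y_c = 38.91 mm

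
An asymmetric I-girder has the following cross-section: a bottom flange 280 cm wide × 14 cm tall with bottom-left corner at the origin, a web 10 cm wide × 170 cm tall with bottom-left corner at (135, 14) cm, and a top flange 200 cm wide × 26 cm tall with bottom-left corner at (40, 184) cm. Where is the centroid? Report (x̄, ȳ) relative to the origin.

x̄ = 140.00 cm, ȳ = 112.77 cm

bottom flange: A = 280 × 14 = 3920.00, centroid at (140.00, 7.00).
web: A = 10 × 170 = 1700.00, centroid at (140.00, 99.00).
top flange: A = 200 × 26 = 5200.00, centroid at (140.00, 197.00).
ΣA = 10820.00 cm²
ΣAx̄ = (3920.00)(140.00) + (1700.00)(140.00) + (5200.00)(140.00) = 1514800.00 cm³
ΣAȳ = (3920.00)(7.00) + (1700.00)(99.00) + (5200.00)(197.00) = 1220140.00 cm³
x̄ = 1514800.00 / 10820.00 = 140.00 cm
ȳ = 1220140.00 / 10820.00 = 112.77 cm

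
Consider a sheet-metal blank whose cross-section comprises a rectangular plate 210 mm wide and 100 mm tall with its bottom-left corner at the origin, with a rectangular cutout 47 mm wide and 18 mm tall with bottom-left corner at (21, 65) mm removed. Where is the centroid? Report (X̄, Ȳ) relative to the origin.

Part | A | x̄ᵢ | ȳᵢ | A·x̄ᵢ | A·ȳᵢ
plate | 21000.00 | 105.00 | 50.00 | 2205000.00 | 1050000.00
hole | -846.00 | 44.50 | 74.00 | -37647.00 | -62604.00
Σ | 20154.00 |  |  | 2167353.00 | 987396.00
X̄ = 2167353.00 / 20154.00 = 107.54 mm
Ȳ = 987396.00 / 20154.00 = 48.99 mm

X̄ = 107.54 mm, Ȳ = 48.99 mm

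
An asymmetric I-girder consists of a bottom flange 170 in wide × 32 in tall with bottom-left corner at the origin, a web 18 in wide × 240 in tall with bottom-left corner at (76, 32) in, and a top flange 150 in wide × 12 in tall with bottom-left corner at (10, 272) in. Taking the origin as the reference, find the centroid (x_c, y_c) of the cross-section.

x_c = 85.00 in, y_c = 107.62 in

Part | A | x̄ᵢ | ȳᵢ | A·x̄ᵢ | A·ȳᵢ
bottom flange | 5440.00 | 85.00 | 16.00 | 462400.00 | 87040.00
web | 4320.00 | 85.00 | 152.00 | 367200.00 | 656640.00
top flange | 1800.00 | 85.00 | 278.00 | 153000.00 | 500400.00
Σ | 11560.00 |  |  | 982600.00 | 1244080.00
x_c = 982600.00 / 11560.00 = 85.00 in
y_c = 1244080.00 / 11560.00 = 107.62 in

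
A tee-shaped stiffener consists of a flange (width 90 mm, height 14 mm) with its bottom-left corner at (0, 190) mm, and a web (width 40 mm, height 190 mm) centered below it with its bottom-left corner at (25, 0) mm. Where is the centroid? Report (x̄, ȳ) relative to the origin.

web: A = 40 × 190 = 7600.00, centroid at (45.00, 95.00).
flange: A = 90 × 14 = 1260.00, centroid at (45.00, 197.00).
ΣA = 8860.00 mm²
ΣAx̄ = (7600.00)(45.00) + (1260.00)(45.00) = 398700.00 mm³
ΣAȳ = (7600.00)(95.00) + (1260.00)(197.00) = 970220.00 mm³
x̄ = 398700.00 / 8860.00 = 45.00 mm
ȳ = 970220.00 / 8860.00 = 109.51 mm

x̄ = 45.00 mm, ȳ = 109.51 mm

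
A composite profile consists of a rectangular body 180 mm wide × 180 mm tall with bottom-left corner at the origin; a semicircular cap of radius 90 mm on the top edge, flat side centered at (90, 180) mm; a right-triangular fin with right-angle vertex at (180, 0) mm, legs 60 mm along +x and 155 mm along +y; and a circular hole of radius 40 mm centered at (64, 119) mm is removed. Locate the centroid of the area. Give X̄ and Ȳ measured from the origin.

X̄ = 104.35 mm, Ȳ = 119.21 mm

Part | A | x̄ᵢ | ȳᵢ | A·x̄ᵢ | A·ȳᵢ
rectangular body | 32400.00 | 90.00 | 90.00 | 2916000.00 | 2916000.00
semicircular top | 12723.45 | 90.00 | 218.20 | 1145110.52 | 2776221.04
triangular fin | 4650.00 | 200.00 | 51.67 | 930000.00 | 240250.00
hole | -5026.55 | 64.00 | 119.00 | -321699.09 | -598159.24
Σ | 44746.90 |  |  | 4669411.43 | 5334311.80
X̄ = 4669411.43 / 44746.90 = 104.35 mm
Ȳ = 5334311.80 / 44746.90 = 119.21 mm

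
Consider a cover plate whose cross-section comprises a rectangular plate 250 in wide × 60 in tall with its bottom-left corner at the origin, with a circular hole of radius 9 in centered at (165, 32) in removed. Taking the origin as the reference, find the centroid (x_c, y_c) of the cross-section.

x_c = 124.31 in, y_c = 29.97 in

plate: A = 250 × 60 = 15000.00, centroid at (125.00, 30.00).
hole: A = −π·9² = -254.47, centroid at (165.00, 32.00).
ΣA = 14745.53 in²
ΣAx_c = (15000.00)(125.00) + (-254.47)(165.00) = 1833012.61 in³
ΣAy_c = (15000.00)(30.00) + (-254.47)(32.00) = 441856.99 in³
x_c = 1833012.61 / 14745.53 = 124.31 in
y_c = 441856.99 / 14745.53 = 29.97 in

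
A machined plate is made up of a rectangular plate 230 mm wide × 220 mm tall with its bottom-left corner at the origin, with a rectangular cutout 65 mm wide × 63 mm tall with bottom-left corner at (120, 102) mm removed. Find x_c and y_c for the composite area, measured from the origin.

x_c = 111.70 mm, y_c = 107.93 mm

Part | A | x̄ᵢ | ȳᵢ | A·x̄ᵢ | A·ȳᵢ
plate | 50600.00 | 115.00 | 110.00 | 5819000.00 | 5566000.00
hole | -4095.00 | 152.50 | 133.50 | -624487.50 | -546682.50
Σ | 46505.00 |  |  | 5194512.50 | 5019317.50
x_c = 5194512.50 / 46505.00 = 111.70 mm
y_c = 5019317.50 / 46505.00 = 107.93 mm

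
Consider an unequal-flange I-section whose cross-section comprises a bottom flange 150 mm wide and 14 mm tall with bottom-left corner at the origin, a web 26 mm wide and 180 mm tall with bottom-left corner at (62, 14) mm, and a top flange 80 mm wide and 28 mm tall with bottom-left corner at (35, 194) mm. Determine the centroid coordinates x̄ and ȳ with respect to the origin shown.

x̄ = 75.00 mm, ȳ = 107.24 mm

bottom flange: A = 150 × 14 = 2100.00, centroid at (75.00, 7.00).
web: A = 26 × 180 = 4680.00, centroid at (75.00, 104.00).
top flange: A = 80 × 28 = 2240.00, centroid at (75.00, 208.00).
ΣA = 9020.00 mm²
ΣAx̄ = (2100.00)(75.00) + (4680.00)(75.00) + (2240.00)(75.00) = 676500.00 mm³
ΣAȳ = (2100.00)(7.00) + (4680.00)(104.00) + (2240.00)(208.00) = 967340.00 mm³
x̄ = 676500.00 / 9020.00 = 75.00 mm
ȳ = 967340.00 / 9020.00 = 107.24 mm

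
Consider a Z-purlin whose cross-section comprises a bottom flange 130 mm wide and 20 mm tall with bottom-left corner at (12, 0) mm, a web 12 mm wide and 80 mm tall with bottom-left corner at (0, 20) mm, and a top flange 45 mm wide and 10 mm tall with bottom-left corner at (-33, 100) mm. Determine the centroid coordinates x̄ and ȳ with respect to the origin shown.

bottom flange: A = 130 × 20 = 2600.00, centroid at (77.00, 10.00).
web: A = 12 × 80 = 960.00, centroid at (6.00, 60.00).
top flange: A = 45 × 10 = 450.00, centroid at (-10.50, 105.00).
ΣA = 4010.00 mm²
ΣAx̄ = (2600.00)(77.00) + (960.00)(6.00) + (450.00)(-10.50) = 201235.00 mm³
ΣAȳ = (2600.00)(10.00) + (960.00)(60.00) + (450.00)(105.00) = 130850.00 mm³
x̄ = 201235.00 / 4010.00 = 50.18 mm
ȳ = 130850.00 / 4010.00 = 32.63 mm

x̄ = 50.18 mm, ȳ = 32.63 mm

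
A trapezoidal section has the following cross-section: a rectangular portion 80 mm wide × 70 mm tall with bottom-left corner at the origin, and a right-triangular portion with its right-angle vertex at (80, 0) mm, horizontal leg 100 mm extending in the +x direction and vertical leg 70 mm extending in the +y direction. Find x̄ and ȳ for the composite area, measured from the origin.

rectangular portion: A = 80 × 70 = 5600.00, centroid at (40.00, 35.00).
triangular portion: A = ½·100·70 = 3500.00, centroid at (113.33, 23.33).
ΣA = 9100.00 mm², ΣAx̄ = 620666.67 mm³, ΣAȳ = 277666.67 mm³.
x̄ = 620666.67/9100.00 = 68.21 mm; ȳ = 277666.67/9100.00 = 30.51 mm.

x̄ = 68.21 mm, ȳ = 30.51 mm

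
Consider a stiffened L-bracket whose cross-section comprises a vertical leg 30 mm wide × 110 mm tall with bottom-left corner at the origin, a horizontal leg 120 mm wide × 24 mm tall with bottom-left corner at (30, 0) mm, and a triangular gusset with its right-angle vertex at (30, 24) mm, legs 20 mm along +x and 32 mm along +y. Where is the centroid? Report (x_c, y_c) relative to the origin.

x_c = 49.30 mm, y_c = 34.95 mm

vertical leg: A = 30 × 110 = 3300.00, centroid at (15.00, 55.00).
horizontal leg: A = 120 × 24 = 2880.00, centroid at (90.00, 12.00).
gusset: A = ½·20·32 = 320.00, centroid at (36.67, 34.67).
ΣA = 6500.00 mm², ΣAx_c = 320433.33 mm³, ΣAy_c = 227153.33 mm³.
x_c = 320433.33/6500.00 = 49.30 mm; y_c = 227153.33/6500.00 = 34.95 mm.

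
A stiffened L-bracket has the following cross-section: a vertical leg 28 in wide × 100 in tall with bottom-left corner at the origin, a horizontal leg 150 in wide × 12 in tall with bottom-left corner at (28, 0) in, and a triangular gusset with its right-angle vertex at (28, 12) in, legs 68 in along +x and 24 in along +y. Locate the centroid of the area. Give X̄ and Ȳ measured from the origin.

X̄ = 49.10 in, Ȳ = 30.86 in

vertical leg: A = 28 × 100 = 2800.00, centroid at (14.00, 50.00).
horizontal leg: A = 150 × 12 = 1800.00, centroid at (103.00, 6.00).
gusset: A = ½·68·24 = 816.00, centroid at (50.67, 20.00).
ΣA = 5416.00 in²
ΣAX̄ = (2800.00)(14.00) + (1800.00)(103.00) + (816.00)(50.67) = 265944.00 in³
ΣAȲ = (2800.00)(50.00) + (1800.00)(6.00) + (816.00)(20.00) = 167120.00 in³
X̄ = 265944.00 / 5416.00 = 49.10 in
Ȳ = 167120.00 / 5416.00 = 30.86 in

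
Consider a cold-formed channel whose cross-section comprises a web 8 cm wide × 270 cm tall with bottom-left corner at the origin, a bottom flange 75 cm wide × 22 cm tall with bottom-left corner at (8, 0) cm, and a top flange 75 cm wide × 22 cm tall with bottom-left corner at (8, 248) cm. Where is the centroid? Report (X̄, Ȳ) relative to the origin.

Part | A | x̄ᵢ | ȳᵢ | A·x̄ᵢ | A·ȳᵢ
web | 2160.00 | 4.00 | 135.00 | 8640.00 | 291600.00
bottom flange | 1650.00 | 45.50 | 11.00 | 75075.00 | 18150.00
top flange | 1650.00 | 45.50 | 259.00 | 75075.00 | 427350.00
Σ | 5460.00 |  |  | 158790.00 | 737100.00
X̄ = 158790.00 / 5460.00 = 29.08 cm
Ȳ = 737100.00 / 5460.00 = 135.00 cm

X̄ = 29.08 cm, Ȳ = 135.00 cm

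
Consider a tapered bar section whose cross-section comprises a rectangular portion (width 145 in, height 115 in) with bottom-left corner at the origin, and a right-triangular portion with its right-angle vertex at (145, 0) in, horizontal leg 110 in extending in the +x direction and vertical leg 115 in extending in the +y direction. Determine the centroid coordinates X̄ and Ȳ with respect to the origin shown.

X̄ = 102.52 in, Ȳ = 52.23 in

Part | A | x̄ᵢ | ȳᵢ | A·x̄ᵢ | A·ȳᵢ
rectangular portion | 16675.00 | 72.50 | 57.50 | 1208937.50 | 958812.50
triangular portion | 6325.00 | 181.67 | 38.33 | 1149041.67 | 242458.33
Σ | 23000.00 |  |  | 2357979.17 | 1201270.83
X̄ = 2357979.17 / 23000.00 = 102.52 in
Ȳ = 1201270.83 / 23000.00 = 52.23 in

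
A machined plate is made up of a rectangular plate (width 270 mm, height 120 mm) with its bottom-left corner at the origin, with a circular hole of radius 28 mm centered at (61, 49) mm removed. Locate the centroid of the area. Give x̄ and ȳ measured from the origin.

x̄ = 141.09 mm, ȳ = 60.91 mm

plate: A = 270 × 120 = 32400.00, centroid at (135.00, 60.00).
hole: A = −π·28² = -2463.01, centroid at (61.00, 49.00).
ΣA = 29936.99 mm²
ΣAx̄ = (32400.00)(135.00) + (-2463.01)(61.00) = 4223756.47 mm³
ΣAȳ = (32400.00)(60.00) + (-2463.01)(49.00) = 1823312.58 mm³
x̄ = 4223756.47 / 29936.99 = 141.09 mm
ȳ = 1823312.58 / 29936.99 = 60.91 mm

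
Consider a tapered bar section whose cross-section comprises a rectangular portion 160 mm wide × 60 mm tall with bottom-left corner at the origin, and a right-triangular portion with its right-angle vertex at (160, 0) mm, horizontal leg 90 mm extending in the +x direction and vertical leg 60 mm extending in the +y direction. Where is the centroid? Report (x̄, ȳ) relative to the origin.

Part | A | x̄ᵢ | ȳᵢ | A·x̄ᵢ | A·ȳᵢ
rectangular portion | 9600.00 | 80.00 | 30.00 | 768000.00 | 288000.00
triangular portion | 2700.00 | 190.00 | 20.00 | 513000.00 | 54000.00
Σ | 12300.00 |  |  | 1281000.00 | 342000.00
x̄ = 1281000.00 / 12300.00 = 104.15 mm
ȳ = 342000.00 / 12300.00 = 27.80 mm

x̄ = 104.15 mm, ȳ = 27.80 mm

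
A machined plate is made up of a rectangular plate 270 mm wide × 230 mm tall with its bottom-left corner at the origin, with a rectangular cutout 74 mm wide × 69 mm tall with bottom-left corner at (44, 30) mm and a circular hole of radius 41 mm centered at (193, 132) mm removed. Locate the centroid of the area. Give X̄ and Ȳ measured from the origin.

plate: A = 270 × 230 = 62100.00, centroid at (135.00, 115.00).
hole 1: A = −(74 × 69) = -5106.00, centroid at (81.00, 64.50).
hole 2: A = −π·41² = -5281.02, centroid at (193.00, 132.00).
ΣA = 51712.98 mm², ΣAX̄ = 6950677.67 mm³, ΣAȲ = 6115068.72 mm³.
X̄ = 6950677.67/51712.98 = 134.41 mm; Ȳ = 6115068.72/51712.98 = 118.25 mm.

X̄ = 134.41 mm, Ȳ = 118.25 mm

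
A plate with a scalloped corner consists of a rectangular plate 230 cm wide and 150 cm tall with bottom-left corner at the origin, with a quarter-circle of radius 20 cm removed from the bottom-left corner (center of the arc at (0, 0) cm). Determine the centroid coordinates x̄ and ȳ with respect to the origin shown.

x̄ = 115.98 cm, ȳ = 75.61 cm

plate: A = 230 × 150 = 34500.00, centroid at (115.00, 75.00).
removed quarter-circle: A = −¼π·20² = -314.16, centroid at (8.49, 8.49).
ΣA = 34185.84 cm²
ΣAx̄ = (34500.00)(115.00) + (-314.16)(8.49) = 3964833.33 cm³
ΣAȳ = (34500.00)(75.00) + (-314.16)(8.49) = 2584833.33 cm³
x̄ = 3964833.33 / 34185.84 = 115.98 cm
ȳ = 2584833.33 / 34185.84 = 75.61 cm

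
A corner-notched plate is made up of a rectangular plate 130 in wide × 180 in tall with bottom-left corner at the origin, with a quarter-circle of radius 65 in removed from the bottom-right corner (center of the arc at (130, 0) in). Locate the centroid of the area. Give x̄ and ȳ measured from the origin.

plate: A = 130 × 180 = 23400.00, centroid at (65.00, 90.00).
removed quarter-circle: A = −¼π·65² = -3318.31, centroid at (102.41, 27.59).
ΣA = 20081.69 in²
ΣAx̄ = (23400.00)(65.00) + (-3318.31)(102.41) = 1181161.73 in³
ΣAȳ = (23400.00)(90.00) + (-3318.31)(27.59) = 2014458.33 in³
x̄ = 1181161.73 / 20081.69 = 58.82 in
ȳ = 2014458.33 / 20081.69 = 100.31 in

x̄ = 58.82 in, ȳ = 100.31 in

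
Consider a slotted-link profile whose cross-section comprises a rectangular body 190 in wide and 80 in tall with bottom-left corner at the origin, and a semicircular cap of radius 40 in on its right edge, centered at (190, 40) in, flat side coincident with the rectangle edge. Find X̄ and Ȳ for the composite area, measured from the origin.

Part | A | x̄ᵢ | ȳᵢ | A·x̄ᵢ | A·ȳᵢ
rectangular body | 15200.00 | 95.00 | 40.00 | 1444000.00 | 608000.00
semicircular end | 2513.27 | 206.98 | 40.00 | 520188.75 | 100530.96
Σ | 17713.27 |  |  | 1964188.75 | 708530.96
X̄ = 1964188.75 / 17713.27 = 110.89 in
Ȳ = 708530.96 / 17713.27 = 40.00 in

X̄ = 110.89 in, Ȳ = 40.00 in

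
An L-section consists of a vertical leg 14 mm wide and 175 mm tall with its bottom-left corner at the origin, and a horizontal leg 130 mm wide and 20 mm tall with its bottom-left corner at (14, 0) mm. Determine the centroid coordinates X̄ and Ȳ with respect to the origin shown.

X̄ = 44.07 mm, Ȳ = 47.60 mm

Part | A | x̄ᵢ | ȳᵢ | A·x̄ᵢ | A·ȳᵢ
vertical leg | 2450.00 | 7.00 | 87.50 | 17150.00 | 214375.00
horizontal leg | 2600.00 | 79.00 | 10.00 | 205400.00 | 26000.00
Σ | 5050.00 |  |  | 222550.00 | 240375.00
X̄ = 222550.00 / 5050.00 = 44.07 mm
Ȳ = 240375.00 / 5050.00 = 47.60 mm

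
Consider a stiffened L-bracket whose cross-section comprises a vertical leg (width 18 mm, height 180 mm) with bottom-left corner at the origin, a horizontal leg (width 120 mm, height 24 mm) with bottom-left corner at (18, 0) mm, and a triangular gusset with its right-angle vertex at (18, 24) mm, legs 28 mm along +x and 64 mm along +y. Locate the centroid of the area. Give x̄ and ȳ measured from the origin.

x̄ = 39.67 mm, ȳ = 52.28 mm

vertical leg: A = 18 × 180 = 3240.00, centroid at (9.00, 90.00).
horizontal leg: A = 120 × 24 = 2880.00, centroid at (78.00, 12.00).
gusset: A = ½·28·64 = 896.00, centroid at (27.33, 45.33).
ΣA = 7016.00 mm², ΣAx̄ = 278290.67 mm³, ΣAȳ = 366778.67 mm³.
x̄ = 278290.67/7016.00 = 39.67 mm; ȳ = 366778.67/7016.00 = 52.28 mm.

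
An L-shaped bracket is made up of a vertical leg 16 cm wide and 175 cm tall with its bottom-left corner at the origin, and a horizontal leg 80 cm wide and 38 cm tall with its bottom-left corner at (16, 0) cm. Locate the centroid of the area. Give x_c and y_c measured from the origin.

vertical leg: A = 16 × 175 = 2800.00, centroid at (8.00, 87.50).
horizontal leg: A = 80 × 38 = 3040.00, centroid at (56.00, 19.00).
ΣA = 5840.00 cm², ΣAx_c = 192640.00 cm³, ΣAy_c = 302760.00 cm³.
x_c = 192640.00/5840.00 = 32.99 cm; y_c = 302760.00/5840.00 = 51.84 cm.

x_c = 32.99 cm, y_c = 51.84 cm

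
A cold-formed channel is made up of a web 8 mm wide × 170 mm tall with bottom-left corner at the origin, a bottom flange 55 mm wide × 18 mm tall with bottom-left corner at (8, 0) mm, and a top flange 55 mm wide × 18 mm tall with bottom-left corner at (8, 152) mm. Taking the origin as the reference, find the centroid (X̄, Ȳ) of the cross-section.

X̄ = 22.67 mm, Ȳ = 85.00 mm

web: A = 8 × 170 = 1360.00, centroid at (4.00, 85.00).
bottom flange: A = 55 × 18 = 990.00, centroid at (35.50, 9.00).
top flange: A = 55 × 18 = 990.00, centroid at (35.50, 161.00).
ΣA = 3340.00 mm², ΣAX̄ = 75730.00 mm³, ΣAȲ = 283900.00 mm³.
X̄ = 75730.00/3340.00 = 22.67 mm; Ȳ = 283900.00/3340.00 = 85.00 mm.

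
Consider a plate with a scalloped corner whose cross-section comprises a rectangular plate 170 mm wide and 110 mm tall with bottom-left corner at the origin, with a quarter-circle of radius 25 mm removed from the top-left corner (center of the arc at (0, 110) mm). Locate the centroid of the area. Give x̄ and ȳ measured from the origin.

x̄ = 87.01 mm, ȳ = 53.80 mm

plate: A = 170 × 110 = 18700.00, centroid at (85.00, 55.00).
removed quarter-circle: A = −¼π·25² = -490.87, centroid at (10.61, 99.39).
ΣA = 18209.13 mm²
ΣAx̄ = (18700.00)(85.00) + (-490.87)(10.61) = 1584291.67 mm³
ΣAȳ = (18700.00)(55.00) + (-490.87)(99.39) = 979712.21 mm³
x̄ = 1584291.67 / 18209.13 = 87.01 mm
ȳ = 979712.21 / 18209.13 = 53.80 mm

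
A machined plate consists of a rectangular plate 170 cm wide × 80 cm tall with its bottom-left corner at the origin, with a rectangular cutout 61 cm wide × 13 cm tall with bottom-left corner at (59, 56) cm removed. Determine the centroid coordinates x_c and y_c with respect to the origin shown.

x_c = 84.72 cm, y_c = 38.61 cm

plate: A = 170 × 80 = 13600.00, centroid at (85.00, 40.00).
hole: A = −(61 × 13) = -793.00, centroid at (89.50, 62.50).
ΣA = 12807.00 cm², ΣAx_c = 1085026.50 cm³, ΣAy_c = 494437.50 cm³.
x_c = 1085026.50/12807.00 = 84.72 cm; y_c = 494437.50/12807.00 = 38.61 cm.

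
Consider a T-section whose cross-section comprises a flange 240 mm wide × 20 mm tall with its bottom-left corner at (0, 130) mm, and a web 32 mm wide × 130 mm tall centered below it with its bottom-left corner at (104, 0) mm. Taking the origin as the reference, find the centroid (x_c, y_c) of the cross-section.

web: A = 32 × 130 = 4160.00, centroid at (120.00, 65.00).
flange: A = 240 × 20 = 4800.00, centroid at (120.00, 140.00).
ΣA = 8960.00 mm², ΣAx_c = 1075200.00 mm³, ΣAy_c = 942400.00 mm³.
x_c = 1075200.00/8960.00 = 120.00 mm; y_c = 942400.00/8960.00 = 105.18 mm.

x_c = 120.00 mm, y_c = 105.18 mm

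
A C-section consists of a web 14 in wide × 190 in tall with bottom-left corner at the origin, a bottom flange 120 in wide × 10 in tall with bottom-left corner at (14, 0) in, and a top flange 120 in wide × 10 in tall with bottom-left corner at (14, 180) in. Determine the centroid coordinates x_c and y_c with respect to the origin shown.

x_c = 38.78 in, y_c = 95.00 in

web: A = 14 × 190 = 2660.00, centroid at (7.00, 95.00).
bottom flange: A = 120 × 10 = 1200.00, centroid at (74.00, 5.00).
top flange: A = 120 × 10 = 1200.00, centroid at (74.00, 185.00).
ΣA = 5060.00 in²
ΣAx_c = (2660.00)(7.00) + (1200.00)(74.00) + (1200.00)(74.00) = 196220.00 in³
ΣAy_c = (2660.00)(95.00) + (1200.00)(5.00) + (1200.00)(185.00) = 480700.00 in³
x_c = 196220.00 / 5060.00 = 38.78 in
y_c = 480700.00 / 5060.00 = 95.00 in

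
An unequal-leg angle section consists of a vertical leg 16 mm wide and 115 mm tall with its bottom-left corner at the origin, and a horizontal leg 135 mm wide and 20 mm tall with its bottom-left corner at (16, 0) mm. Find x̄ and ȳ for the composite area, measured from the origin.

x̄ = 52.90 mm, ȳ = 29.25 mm

Part | A | x̄ᵢ | ȳᵢ | A·x̄ᵢ | A·ȳᵢ
vertical leg | 1840.00 | 8.00 | 57.50 | 14720.00 | 105800.00
horizontal leg | 2700.00 | 83.50 | 10.00 | 225450.00 | 27000.00
Σ | 4540.00 |  |  | 240170.00 | 132800.00
x̄ = 240170.00 / 4540.00 = 52.90 mm
ȳ = 132800.00 / 4540.00 = 29.25 mm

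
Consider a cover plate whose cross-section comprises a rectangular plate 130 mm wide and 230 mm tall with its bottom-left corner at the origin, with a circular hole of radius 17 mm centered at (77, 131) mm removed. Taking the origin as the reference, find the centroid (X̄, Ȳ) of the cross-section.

X̄ = 64.62 mm, Ȳ = 114.50 mm

Part | A | x̄ᵢ | ȳᵢ | A·x̄ᵢ | A·ȳᵢ
plate | 29900.00 | 65.00 | 115.00 | 1943500.00 | 3438500.00
hole | -907.92 | 77.00 | 131.00 | -69909.86 | -118937.56
Σ | 28992.08 |  |  | 1873590.14 | 3319562.44
X̄ = 1873590.14 / 28992.08 = 64.62 mm
Ȳ = 3319562.44 / 28992.08 = 114.50 mm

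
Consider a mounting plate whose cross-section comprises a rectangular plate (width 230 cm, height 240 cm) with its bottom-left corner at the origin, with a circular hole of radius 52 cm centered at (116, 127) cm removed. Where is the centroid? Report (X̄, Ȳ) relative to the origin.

X̄ = 114.82 cm, Ȳ = 118.73 cm

Part | A | x̄ᵢ | ȳᵢ | A·x̄ᵢ | A·ȳᵢ
plate | 55200.00 | 115.00 | 120.00 | 6348000.00 | 6624000.00
hole | -8494.87 | 116.00 | 127.00 | -985404.52 | -1078848.05
Σ | 46705.13 |  |  | 5362595.48 | 5545151.95
X̄ = 5362595.48 / 46705.13 = 114.82 cm
Ȳ = 5545151.95 / 46705.13 = 118.73 cm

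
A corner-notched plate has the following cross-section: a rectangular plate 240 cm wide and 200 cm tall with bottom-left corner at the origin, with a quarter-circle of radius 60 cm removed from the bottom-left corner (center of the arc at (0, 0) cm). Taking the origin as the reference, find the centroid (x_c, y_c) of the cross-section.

x_c = 125.92 cm, y_c = 104.67 cm

Part | A | x̄ᵢ | ȳᵢ | A·x̄ᵢ | A·ȳᵢ
plate | 48000.00 | 120.00 | 100.00 | 5760000.00 | 4800000.00
removed quarter-circle | -2827.43 | 25.46 | 25.46 | -72000.00 | -72000.00
Σ | 45172.57 |  |  | 5688000.00 | 4728000.00
x_c = 5688000.00 / 45172.57 = 125.92 cm
y_c = 4728000.00 / 45172.57 = 104.67 cm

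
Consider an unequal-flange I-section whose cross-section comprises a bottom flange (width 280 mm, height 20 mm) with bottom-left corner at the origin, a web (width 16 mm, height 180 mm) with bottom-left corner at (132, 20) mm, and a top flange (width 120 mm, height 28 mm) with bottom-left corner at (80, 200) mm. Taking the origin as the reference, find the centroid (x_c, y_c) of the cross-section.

bottom flange: A = 280 × 20 = 5600.00, centroid at (140.00, 10.00).
web: A = 16 × 180 = 2880.00, centroid at (140.00, 110.00).
top flange: A = 120 × 28 = 3360.00, centroid at (140.00, 214.00).
ΣA = 11840.00 mm²
ΣAx_c = (5600.00)(140.00) + (2880.00)(140.00) + (3360.00)(140.00) = 1657600.00 mm³
ΣAy_c = (5600.00)(10.00) + (2880.00)(110.00) + (3360.00)(214.00) = 1091840.00 mm³
x_c = 1657600.00 / 11840.00 = 140.00 mm
y_c = 1091840.00 / 11840.00 = 92.22 mm

x_c = 140.00 mm, y_c = 92.22 mm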